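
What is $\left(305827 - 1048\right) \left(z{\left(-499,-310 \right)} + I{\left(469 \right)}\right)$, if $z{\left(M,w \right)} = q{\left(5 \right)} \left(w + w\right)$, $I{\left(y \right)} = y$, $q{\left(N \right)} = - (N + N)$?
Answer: $2032571151$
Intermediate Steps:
$q{\left(N \right)} = - 2 N$
$z{\left(M,w \right)} = - 20 w$ ($z{\left(M,w \right)} = \left(-2\right) 5 \left(w + w\right) = - 10 \cdot 2 w = - 20 w$)
$\left(305827 - 1048\right) \left(z{\left(-499,-310 \right)} + I{\left(469 \right)}\right) = \left(305827 - 1048\right) \left(\left(-20\right) \left(-310\right) + 469\right) = 304779 \left(6200 + 469\right) = 304779 \cdot 6669 = 2032571151$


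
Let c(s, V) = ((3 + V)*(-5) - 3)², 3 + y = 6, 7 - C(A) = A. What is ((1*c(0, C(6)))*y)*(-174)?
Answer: -276138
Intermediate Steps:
C(A) = 7 - A
y = 3 (y = -3 + 6 = 3)
c(s, V) = (-18 - 5*V)² (c(s, V) = ((-15 - 5*V) - 3)² = (-18 - 5*V)²)
((1*c(0, C(6)))*y)*(-174) = ((1*(18 + 5*(7 - 1*6))²)*3)*(-174) = ((1*(18 + 5*(7 - 6))²)*3)*(-174) = ((1*(18 + 5*1)²)*3)*(-174) = ((1*(18 + 5)²)*3)*(-174) = ((1*23²)*3)*(-174) = ((1*529)*3)*(-174) = (529*3)*(-174) = 1587*(-174) = -276138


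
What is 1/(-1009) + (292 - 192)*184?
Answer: 18565599/1009 ≈ 18400.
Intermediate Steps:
1/(-1009) + (292 - 192)*184 = -1/1009 + 100*184 = -1/1009 + 18400 = 18565599/1009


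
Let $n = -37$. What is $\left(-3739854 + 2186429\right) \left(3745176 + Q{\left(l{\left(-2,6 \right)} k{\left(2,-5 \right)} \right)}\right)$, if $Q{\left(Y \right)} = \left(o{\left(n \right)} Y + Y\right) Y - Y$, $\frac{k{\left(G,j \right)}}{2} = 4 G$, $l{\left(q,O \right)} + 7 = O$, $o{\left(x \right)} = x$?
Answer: $-5803558517800$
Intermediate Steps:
$l{\left(q,O \right)} = -7 + O$
$k{\left(G,j \right)} = 8 G$ ($k{\left(G,j \right)} = 2 \cdot 4 G = 8 G$)
$Q{\left(Y \right)} = - Y - 36 Y^{2}$ ($Q{\left(Y \right)} = \left(- 37 Y + Y\right) Y - Y = - 36 Y Y - Y = - 36 Y^{2} - Y = - Y - 36 Y^{2}$)
$\left(-3739854 + 2186429\right) \left(3745176 + Q{\left(l{\left(-2,6 \right)} k{\left(2,-5 \right)} \right)}\right) = \left(-3739854 + 2186429\right) \left(3745176 + \left(-7 + 6\right) 8 \cdot 2 \left(-1 - 36 \left(-7 + 6\right) 8 \cdot 2\right)\right) = - 1553425 \left(3745176 + \left(-1\right) 16 \left(-1 - 36 \left(\left(-1\right) 16\right)\right)\right) = - 1553425 \left(3745176 - 16 \left(-1 - -576\right)\right) = - 1553425 \left(3745176 - 16 \left(-1 + 576\right)\right) = - 1553425 \left(3745176 - 9200\right) = \left(-1553425\right) 3735976 = -5803558517800$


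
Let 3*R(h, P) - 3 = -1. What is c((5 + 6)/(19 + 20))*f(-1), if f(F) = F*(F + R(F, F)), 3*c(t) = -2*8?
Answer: -16/9 ≈ -1.7778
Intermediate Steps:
R(h, P) = 2/3 (R(h, P) = 1 + (1/3)*(-1) = 1 - 1/3 = 2/3)
c(t) = -16/3 (c(t) = (-2*8)/3 = (1/3)*(-16) = -16/3)
f(F) = F*(2/3 + F) (f(F) = F*(F + 2/3) = F*(2/3 + F))
c((5 + 6)/(19 + 20))*f(-1) = -16*(-1)*(2 + 3*(-1))/9 = -16*(-1)*(2 - 3)/9 = -16*(-1)*(-1)/9 = -16/3*1/3 = -16/9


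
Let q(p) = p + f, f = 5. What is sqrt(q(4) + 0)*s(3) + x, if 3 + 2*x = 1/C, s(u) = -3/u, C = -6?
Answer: -55/12 ≈ -4.5833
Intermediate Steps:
q(p) = 5 + p (q(p) = p + 5 = 5 + p)
x = -19/12 (x = -3/2 + (1/2)/(-6) = -3/2 + (1/2)*(-1/6) = -3/2 - 1/12 = -19/12 ≈ -1.5833)
sqrt(q(4) + 0)*s(3) + x = sqrt((5 + 4) + 0)*(-3/3) - 19/12 = sqrt(9 + 0)*(-3*1/3) - 19/12 = sqrt(9)*(-1) - 19/12 = 3*(-1) - 19/12 = -3 - 19/12 = -55/12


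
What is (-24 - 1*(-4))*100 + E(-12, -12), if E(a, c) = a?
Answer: -2012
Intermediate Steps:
(-24 - 1*(-4))*100 + E(-12, -12) = (-24 - 1*(-4))*100 - 12 = (-24 + 4)*100 - 12 = -20*100 - 12 = -2000 - 12 = -2012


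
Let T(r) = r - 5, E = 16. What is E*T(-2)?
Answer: -112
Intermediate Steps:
T(r) = -5 + r
E*T(-2) = 16*(-5 - 2) = 16*(-7) = -112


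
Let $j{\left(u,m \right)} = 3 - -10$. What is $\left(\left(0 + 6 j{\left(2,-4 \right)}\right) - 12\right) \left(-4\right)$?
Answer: $-264$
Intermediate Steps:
$j{\left(u,m \right)} = 13$ ($j{\left(u,m \right)} = 3 + 10 = 13$)
$\left(\left(0 + 6 j{\left(2,-4 \right)}\right) - 12\right) \left(-4\right) = \left(\left(0 + 6 \cdot 13\right) - 12\right) \left(-4\right) = \left(\left(0 + 78\right) - 12\right) \left(-4\right) = \left(78 - 12\right) \left(-4\right) = 66 \left(-4\right) = -264$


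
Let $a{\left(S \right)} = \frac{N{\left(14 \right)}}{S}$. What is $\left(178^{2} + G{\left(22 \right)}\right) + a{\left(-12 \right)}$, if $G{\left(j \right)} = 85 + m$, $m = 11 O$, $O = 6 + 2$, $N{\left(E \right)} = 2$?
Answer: $\frac{191141}{6} \approx 31857.0$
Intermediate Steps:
$O = 8$
$m = 88$ ($m = 11 \cdot 8 = 88$)
$a{\left(S \right)} = \frac{2}{S}$
$G{\left(j \right)} = 173$ ($G{\left(j \right)} = 85 + 88 = 173$)
$\left(178^{2} + G{\left(22 \right)}\right) + a{\left(-12 \right)} = \left(178^{2} + 173\right) + \frac{2}{-12} = \left(31684 + 173\right) + 2 \left(- \frac{1}{12}\right) = 31857 - \frac{1}{6} = \frac{191141}{6}$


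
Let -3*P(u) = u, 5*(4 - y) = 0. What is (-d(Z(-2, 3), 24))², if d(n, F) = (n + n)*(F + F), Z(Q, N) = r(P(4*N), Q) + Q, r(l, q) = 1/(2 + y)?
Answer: 30976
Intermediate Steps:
y = 4 (y = 4 - ⅕*0 = 4 + 0 = 4)
P(u) = -u/3
r(l, q) = ⅙ (r(l, q) = 1/(2 + 4) = 1/6 = ⅙)
Z(Q, N) = ⅙ + Q
d(n, F) = 4*F*n (d(n, F) = (2*n)*(2*F) = 4*F*n)
(-d(Z(-2, 3), 24))² = (-4*24*(⅙ - 2))² = (-4*24*(-11)/6)² = (-1*(-176))² = 176² = 30976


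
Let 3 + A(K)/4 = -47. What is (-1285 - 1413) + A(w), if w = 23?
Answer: -2898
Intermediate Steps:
A(K) = -200 (A(K) = -12 + 4*(-47) = -12 - 188 = -200)
(-1285 - 1413) + A(w) = (-1285 - 1413) - 200 = -2698 - 200 = -2898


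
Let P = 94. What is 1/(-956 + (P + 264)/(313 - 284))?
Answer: -29/27366 ≈ -0.0010597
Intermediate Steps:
1/(-956 + (P + 264)/(313 - 284)) = 1/(-956 + (94 + 264)/(313 - 284)) = 1/(-956 + 358/29) = 1/(-27366/29) = -29/27366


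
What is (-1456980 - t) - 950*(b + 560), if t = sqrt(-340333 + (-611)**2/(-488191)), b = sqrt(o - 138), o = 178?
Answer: -1988980 - 1900*sqrt(10) - 2*I*sqrt(20277975034042121)/488191 ≈ -1.995e+6 - 583.38*I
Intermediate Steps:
b = 2*sqrt(10) (b = sqrt(178 - 138) = sqrt(40) = 2*sqrt(10) ≈ 6.3246)
t = 2*I*sqrt(20277975034042121)/488191 (t = sqrt(-340333 + 373321*(-1/488191)) = sqrt(-340333 - 373321/488191) = sqrt(-166147880924/488191) = 2*I*sqrt(20277975034042121)/488191 ≈ 583.38*I)
(-1456980 - t) - 950*(b + 560) = (-1456980 - 2*I*sqrt(20277975034042121)/488191) - 950*(2*sqrt(10) + 560) = (-1456980 - 2*I*sqrt(20277975034042121)/488191) - 950*(560 + 2*sqrt(10)) = (-1456980 - 2*I*sqrt(20277975034042121)/488191) + (-532000 - 1900*sqrt(10)) = -1988980 - 1900*sqrt(10) - 2*I*sqrt(20277975034042121)/488191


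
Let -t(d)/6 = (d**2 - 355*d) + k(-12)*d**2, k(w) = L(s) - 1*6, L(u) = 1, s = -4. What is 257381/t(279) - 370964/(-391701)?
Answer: 338099393579/321515231418 ≈ 1.0516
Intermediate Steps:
k(w) = -5 (k(w) = 1 - 1*6 = 1 - 6 = -5)
t(d) = 24*d**2 + 2130*d (t(d) = -6*((d**2 - 355*d) - 5*d**2) = -6*(-355*d - 4*d**2) = 24*d**2 + 2130*d)
257381/t(279) - 370964/(-391701) = 257381/((6*279*(355 + 4*279))) - 370964/(-391701) = 257381/((6*279*(355 + 1116))) - 370964*(-1/391701) = 257381/((6*279*1471)) + 370964/391701 = 257381/2462454 + 370964/391701 = 338099393579/321515231418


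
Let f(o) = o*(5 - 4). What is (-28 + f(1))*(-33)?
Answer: 891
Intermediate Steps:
f(o) = o (f(o) = o*1 = o)
(-28 + f(1))*(-33) = (-28 + 1)*(-33) = -27*(-33) = 891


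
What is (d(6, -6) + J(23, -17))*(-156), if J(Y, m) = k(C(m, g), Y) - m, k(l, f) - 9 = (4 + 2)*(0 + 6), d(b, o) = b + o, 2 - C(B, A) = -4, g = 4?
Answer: -9672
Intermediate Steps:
C(B, A) = 6 (C(B, A) = 2 - 1*(-4) = 2 + 4 = 6)
k(l, f) = 45 (k(l, f) = 9 + (4 + 2)*(0 + 6) = 9 + 6*6 = 9 + 36 = 45)
J(Y, m) = 45 - m
(d(6, -6) + J(23, -17))*(-156) = ((6 - 6) + (45 - 1*(-17)))*(-156) = (0 + (45 + 17))*(-156) = (0 + 62)*(-156) = 62*(-156) = -9672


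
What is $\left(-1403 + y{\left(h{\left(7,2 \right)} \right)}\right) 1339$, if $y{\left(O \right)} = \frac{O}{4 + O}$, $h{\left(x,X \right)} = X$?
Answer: $- \frac{5634512}{3} \approx -1.8782 \cdot 10^{6}$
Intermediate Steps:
$\left(-1403 + y{\left(h{\left(7,2 \right)} \right)}\right) 1339 = \left(-1403 + \frac{2}{4 + 2}\right) 1339 = \left(-1403 + \frac{2}{6}\right) 1339 = \left(-1403 + 2 \cdot \frac{1}{6}\right) 1339 = \left(-1403 + \frac{1}{3}\right) 1339 = \left(- \frac{4208}{3}\right) 1339 = - \frac{5634512}{3}$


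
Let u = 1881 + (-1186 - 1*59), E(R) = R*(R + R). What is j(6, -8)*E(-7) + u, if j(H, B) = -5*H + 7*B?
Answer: -7792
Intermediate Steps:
E(R) = 2*R**2 (E(R) = R*(2*R) = 2*R**2)
u = 636 (u = 1881 + (-1186 - 59) = 1881 - 1245 = 636)
j(6, -8)*E(-7) + u = (-5*6 + 7*(-8))*(2*(-7)**2) + 636 = (-30 - 56)*(2*49) + 636 = -86*98 + 636 = -8428 + 636 = -7792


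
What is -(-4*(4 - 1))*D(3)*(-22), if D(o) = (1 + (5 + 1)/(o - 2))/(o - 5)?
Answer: 924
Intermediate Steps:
D(o) = (1 + 6/(-2 + o))/(-5 + o)
-(-4*(4 - 1))*D(3)*(-22) = -(-4*(4 - 1))*((4 + 3)/(10 + 3**2 - 7*3))*(-22) = -(-4*3)*(7/(10 + 9 - 21))*(-22) = -(-12*7/(-2))*(-22) = -(-(-6)*7)*(-22) = -(-12*(-7/2))*(-22) = -42*(-22) = -1*(-924) = 924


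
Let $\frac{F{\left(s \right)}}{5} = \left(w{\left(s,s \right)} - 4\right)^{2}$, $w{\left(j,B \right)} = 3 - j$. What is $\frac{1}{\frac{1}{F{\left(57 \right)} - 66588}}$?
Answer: $-49768$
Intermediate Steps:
$F{\left(s \right)} = 5 \left(-1 - s\right)^{2}$ ($F{\left(s \right)} = 5 \left(\left(3 - s\right) - 4\right)^{2} = 5 \left(-1 - s\right)^{2}$)
$\frac{1}{\frac{1}{F{\left(57 \right)} - 66588}} = \frac{1}{\frac{1}{5 \left(1 + 57\right)^{2} - 66588}} = \frac{1}{\frac{1}{5 \cdot 58^{2} - 66588}} = \frac{1}{\frac{1}{5 \cdot 3364 - 66588}} = \frac{1}{\frac{1}{16820 - 66588}} = \frac{1}{\frac{1}{-49768}} = \frac{1}{- \frac{1}{49768}} = -49768$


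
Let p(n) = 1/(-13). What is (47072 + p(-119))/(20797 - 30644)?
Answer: -611935/128011 ≈ -4.7803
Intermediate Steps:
p(n) = -1/13
(47072 + p(-119))/(20797 - 30644) = (47072 - 1/13)/(20797 - 30644) = (611935/13)/(-9847) = (611935/13)*(-1/9847) = -611935/128011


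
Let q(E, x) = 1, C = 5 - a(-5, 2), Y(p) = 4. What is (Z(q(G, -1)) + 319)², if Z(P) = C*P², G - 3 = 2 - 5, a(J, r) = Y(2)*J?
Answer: 118336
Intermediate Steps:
a(J, r) = 4*J
C = 25 (C = 5 - 4*(-5) = 5 - 1*(-20) = 5 + 20 = 25)
G = 0 (G = 3 + (2 - 5) = 3 - 3 = 0)
Z(P) = 25*P²
(Z(q(G, -1)) + 319)² = (25*1² + 319)² = (25*1 + 319)² = (25 + 319)² = 344² = 118336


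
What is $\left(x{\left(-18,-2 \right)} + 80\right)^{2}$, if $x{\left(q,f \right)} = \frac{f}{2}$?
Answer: $6241$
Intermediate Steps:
$x{\left(q,f \right)} = \frac{f}{2}$ ($x{\left(q,f \right)} = f \frac{1}{2} = \frac{f}{2}$)
$\left(x{\left(-18,-2 \right)} + 80\right)^{2} = \left(\frac{1}{2} \left(-2\right) + 80\right)^{2} = \left(-1 + 80\right)^{2} = 79^{2} = 6241$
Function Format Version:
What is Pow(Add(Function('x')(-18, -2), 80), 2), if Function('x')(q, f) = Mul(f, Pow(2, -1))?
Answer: 6241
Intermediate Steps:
Function('x')(q, f) = Mul(Rational(1, 2), f) (Function('x')(q, f) = Mul(f, Rational(1, 2)) = Mul(Rational(1, 2), f))
Pow(Add(Function('x')(-18, -2), 80), 2) = Pow(Add(Mul(Rational(1, 2), -2), 80), 2) = Pow(Add(-1, 80), 2) = Pow(79, 2) = 6241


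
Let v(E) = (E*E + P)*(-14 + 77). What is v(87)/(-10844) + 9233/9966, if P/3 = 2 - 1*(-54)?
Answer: -2378807347/54035652 ≈ -44.023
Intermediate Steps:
P = 168 (P = 3*(2 - 1*(-54)) = 3*(2 + 54) = 3*56 = 168)
v(E) = 10584 + 63*E**2 (v(E) = (E*E + 168)*(-14 + 77) = (E**2 + 168)*63 = (168 + E**2)*63 = 10584 + 63*E**2)
v(87)/(-10844) + 9233/9966 = (10584 + 63*87**2)/(-10844) + 9233/9966 = (10584 + 63*7569)*(-1/10844) + 9233*(1/9966) = (10584 + 476847)*(-1/10844) + 9233/9966 = 487431*(-1/10844) + 9233/9966 = -487431/10844 + 9233/9966 = -2378807347/54035652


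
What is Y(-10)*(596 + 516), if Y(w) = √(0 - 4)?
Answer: 2224*I ≈ 2224.0*I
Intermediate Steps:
Y(w) = 2*I (Y(w) = √(-4) = 2*I)
Y(-10)*(596 + 516) = (2*I)*(596 + 516) = (2*I)*1112 = 2224*I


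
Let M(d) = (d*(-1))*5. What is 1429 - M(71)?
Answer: 1784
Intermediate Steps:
M(d) = -5*d (M(d) = -d*5 = -5*d)
1429 - M(71) = 1429 - (-5)*71 = 1429 - 1*(-355) = 1429 + 355 = 1784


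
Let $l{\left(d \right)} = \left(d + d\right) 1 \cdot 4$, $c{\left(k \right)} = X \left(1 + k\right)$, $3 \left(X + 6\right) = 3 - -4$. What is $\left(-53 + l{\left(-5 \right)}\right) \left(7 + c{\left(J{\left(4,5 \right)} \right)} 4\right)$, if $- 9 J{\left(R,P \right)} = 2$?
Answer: $\frac{3689}{9} \approx 409.89$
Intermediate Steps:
$X = - \frac{11}{3}$ ($X = -6 + \frac{3 - -4}{3} = -6 + \frac{3 + 4}{3} = -6 + \frac{1}{3} \cdot 7 = -6 + \frac{7}{3} = - \frac{11}{3} \approx -3.6667$)
$J{\left(R,P \right)} = - \frac{2}{9}$ ($J{\left(R,P \right)} = \left(- \frac{1}{9}\right) 2 = - \frac{2}{9}$)
$c{\left(k \right)} = - \frac{11}{3} - \frac{11 k}{3}$ ($c{\left(k \right)} = - \frac{11 \left(1 + k\right)}{3} = - \frac{11}{3} - \frac{11 k}{3}$)
$l{\left(d \right)} = 8 d$ ($l{\left(d \right)} = 2 d 1 \cdot 4 = 2 d 4 = 8 d$)
$\left(-53 + l{\left(-5 \right)}\right) \left(7 + c{\left(J{\left(4,5 \right)} \right)} 4\right) = \left(-53 + 8 \left(-5\right)\right) \left(7 + \left(- \frac{11}{3} - - \frac{22}{27}\right) 4\right) = \left(-53 - 40\right) \left(7 + \left(- \frac{11}{3} + \frac{22}{27}\right) 4\right) = - 93 \left(7 - \frac{308}{27}\right) = \left(-93\right) \left(- \frac{119}{27}\right) = \frac{3689}{9}$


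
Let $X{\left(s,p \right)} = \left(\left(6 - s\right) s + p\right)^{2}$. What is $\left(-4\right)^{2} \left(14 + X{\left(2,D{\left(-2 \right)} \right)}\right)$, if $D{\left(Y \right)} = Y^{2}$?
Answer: $2528$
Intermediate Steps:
$X{\left(s,p \right)} = \left(p + s \left(6 - s\right)\right)^{2}$ ($X{\left(s,p \right)} = \left(s \left(6 - s\right) + p\right)^{2} = \left(p + s \left(6 - s\right)\right)^{2}$)
$\left(-4\right)^{2} \left(14 + X{\left(2,D{\left(-2 \right)} \right)}\right) = \left(-4\right)^{2} \left(14 + \left(\left(-2\right)^{2} - 2^{2} + 6 \cdot 2\right)^{2}\right) = 16 \left(14 + \left(4 - 4 + 12\right)^{2}\right) = 16 \left(14 + 12^{2}\right) = 16 \left(14 + 144\right) = 16 \cdot 158 = 2528$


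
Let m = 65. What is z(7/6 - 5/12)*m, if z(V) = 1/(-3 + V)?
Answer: -260/9 ≈ -28.889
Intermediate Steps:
z(7/6 - 5/12)*m = 65/(-3 + (7/6 - 5/12)) = 65/(-3 + 3/4) = 65/(-9/4) = -4/9*65 = -260/9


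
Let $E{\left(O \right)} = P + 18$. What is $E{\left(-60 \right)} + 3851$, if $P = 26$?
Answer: $3895$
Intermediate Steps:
$E{\left(O \right)} = 44$ ($E{\left(O \right)} = 26 + 18 = 44$)
$E{\left(-60 \right)} + 3851 = 44 + 3851 = 3895$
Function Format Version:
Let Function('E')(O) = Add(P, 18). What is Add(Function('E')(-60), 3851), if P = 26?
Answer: 3895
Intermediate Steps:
Function('E')(O) = 44 (Function('E')(O) = Add(26, 18) = 44)
Add(Function('E')(-60), 3851) = Add(44, 3851) = 3895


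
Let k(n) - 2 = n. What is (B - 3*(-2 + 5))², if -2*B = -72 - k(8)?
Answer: 1024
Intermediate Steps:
k(n) = 2 + n
B = 41 (B = -(-72 - (2 + 8))/2 = -(-72 - 1*10)/2 = -(-72 - 10)/2 = -½*(-82) = 41)
(B - 3*(-2 + 5))² = (41 - 3*(-2 + 5))² = (41 - 3*3)² = (41 - 9)² = 32² = 1024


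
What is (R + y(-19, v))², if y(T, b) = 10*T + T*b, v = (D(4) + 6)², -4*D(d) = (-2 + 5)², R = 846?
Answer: 38700841/256 ≈ 1.5118e+5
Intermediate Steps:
D(d) = -9/4 (D(d) = -(-2 + 5)²/4 = -¼*3² = -¼*9 = -9/4)
v = 225/16 (v = (-9/4 + 6)² = (15/4)² = 225/16 ≈ 14.063)
(R + y(-19, v))² = (846 - 19*(10 + 225/16))² = (846 - 19*385/16)² = (846 - 7315/16)² = (6221/16)² = 38700841/256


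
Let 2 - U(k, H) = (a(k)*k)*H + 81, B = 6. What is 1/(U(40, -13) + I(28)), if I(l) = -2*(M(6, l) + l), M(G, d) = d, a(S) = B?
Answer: 1/2929 ≈ 0.00034141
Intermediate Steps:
a(S) = 6
U(k, H) = -79 - 6*H*k (U(k, H) = 2 - ((6*k)*H + 81) = 2 - (6*H*k + 81) = 2 - (81 + 6*H*k) = 2 + (-81 - 6*H*k) = -79 - 6*H*k)
I(l) = -4*l (I(l) = -2*(l + l) = -4*l)
1/(U(40, -13) + I(28)) = 1/((-79 - 6*(-13)*40) - 4*28) = 1/((-79 + 3120) - 112) = 1/(3041 - 112) = 1/2929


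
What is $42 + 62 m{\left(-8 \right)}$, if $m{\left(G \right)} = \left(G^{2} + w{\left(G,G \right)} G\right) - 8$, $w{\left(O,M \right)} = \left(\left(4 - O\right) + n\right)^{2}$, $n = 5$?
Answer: $-139830$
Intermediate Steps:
$w{\left(O,M \right)} = \left(9 - O\right)^{2}$ ($w{\left(O,M \right)} = \left(\left(4 - O\right) + 5\right)^{2} = \left(9 - O\right)^{2}$)
$m{\left(G \right)} = -8 + G^{2} + G \left(9 - G\right)^{2}$ ($m{\left(G \right)} = \left(G^{2} + \left(9 - G\right)^{2} G\right) - 8 = \left(G^{2} + G \left(9 - G\right)^{2}\right) - 8 = -8 + G^{2} + G \left(9 - G\right)^{2}$)
$42 + 62 m{\left(-8 \right)} = 42 + 62 \left(-8 + \left(-8\right)^{2} - 8 \left(9 - -8\right)^{2}\right) = 42 + 62 \left(-8 + 64 - 8 \left(9 + 8\right)^{2}\right) = 42 + 62 \left(-8 + 64 - 8 \cdot 17^{2}\right) = 42 + 62 \left(-8 + 64 - 2312\right) = 42 + 62 \left(-2256\right) = 42 - 139872 = -139830$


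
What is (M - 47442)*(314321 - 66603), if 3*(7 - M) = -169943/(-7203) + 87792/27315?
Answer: -85642459324911988/7287035 ≈ -1.1753e+10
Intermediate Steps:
M = -14106296/7287035 (M = 7 - (-169943/(-7203) + 87792/27315)/3 = 7 - (-169943*(-1/7203) + 87792*(1/27315))/3 = 7 - (169943/7203 + 29264/9105)/3 = 7 - 1/3*195346623/7287035 = 7 - 65115541/7287035 = -14106296/7287035 ≈ -1.9358)
(M - 47442)*(314321 - 66603) = (-14106296/7287035 - 47442)*(314321 - 66603) = -345725620766/7287035*247718 = -85642459324911988/7287035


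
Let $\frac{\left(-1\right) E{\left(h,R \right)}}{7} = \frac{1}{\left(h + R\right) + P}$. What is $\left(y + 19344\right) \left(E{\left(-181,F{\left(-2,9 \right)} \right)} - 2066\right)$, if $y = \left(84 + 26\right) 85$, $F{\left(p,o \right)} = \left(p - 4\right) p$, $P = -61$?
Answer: $- \frac{6817307031}{115} \approx -5.9281 \cdot 10^{7}$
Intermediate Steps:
$F{\left(p,o \right)} = p \left(-4 + p\right)$ ($F{\left(p,o \right)} = \left(-4 + p\right) p = p \left(-4 + p\right)$)
$E{\left(h,R \right)} = - \frac{7}{-61 + R + h}$ ($E{\left(h,R \right)} = - \frac{7}{\left(h + R\right) - 61} = - \frac{7}{\left(R + h\right) - 61} = - \frac{7}{-61 + R + h}$)
$y = 9350$ ($y = 110 \cdot 85 = 9350$)
$\left(y + 19344\right) \left(E{\left(-181,F{\left(-2,9 \right)} \right)} - 2066\right) = \left(9350 + 19344\right) \left(- \frac{7}{-61 - 2 \left(-4 - 2\right) - 181} - 2066\right) = 28694 \left(- \frac{7}{-61 - -12 - 181} - 2066\right) = 28694 \left(- \frac{7}{-61 + 12 - 181} - 2066\right) = 28694 \left(- \frac{7}{-230} - 2066\right) = 28694 \left(\left(-7\right) \left(- \frac{1}{230}\right) - 2066\right) = 28694 \left(\frac{7}{230} - 2066\right) = 28694 \left(- \frac{475173}{230}\right) = - \frac{6817307031}{115}$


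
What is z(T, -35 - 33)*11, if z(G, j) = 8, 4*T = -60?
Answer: 88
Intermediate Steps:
T = -15 (T = (¼)*(-60) = -15)
z(T, -35 - 33)*11 = 8*11 = 88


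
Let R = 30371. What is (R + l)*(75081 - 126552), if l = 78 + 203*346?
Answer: -5182460577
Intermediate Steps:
l = 70316 (l = 78 + 70238 = 70316)
(R + l)*(75081 - 126552) = (30371 + 70316)*(75081 - 126552) = 100687*(-51471) = -5182460577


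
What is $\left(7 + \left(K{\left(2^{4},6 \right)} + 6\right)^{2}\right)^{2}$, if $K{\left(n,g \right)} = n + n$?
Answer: $2105401$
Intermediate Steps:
$K{\left(n,g \right)} = 2 n$
$\left(7 + \left(K{\left(2^{4},6 \right)} + 6\right)^{2}\right)^{2} = \left(7 + \left(2 \cdot 2^{4} + 6\right)^{2}\right)^{2} = \left(7 + \left(2 \cdot 16 + 6\right)^{2}\right)^{2} = \left(7 + \left(32 + 6\right)^{2}\right)^{2} = \left(7 + 38^{2}\right)^{2} = \left(7 + 1444\right)^{2} = 1451^{2} = 2105401$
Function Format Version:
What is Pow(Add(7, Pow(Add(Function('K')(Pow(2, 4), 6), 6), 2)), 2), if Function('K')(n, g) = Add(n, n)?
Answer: 2105401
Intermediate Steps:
Function('K')(n, g) = Mul(2, n)
Pow(Add(7, Pow(Add(Function('K')(Pow(2, 4), 6), 6), 2)), 2) = Pow(Add(7, Pow(Add(Mul(2, Pow(2, 4)), 6), 2)), 2) = Pow(Add(7, Pow(Add(Mul(2, 16), 6), 2)), 2) = Pow(Add(7, Pow(Add(32, 6), 2)), 2) = Pow(Add(7, Pow(38, 2)), 2) = Pow(Add(7, 1444), 2) = Pow(1451, 2) = 2105401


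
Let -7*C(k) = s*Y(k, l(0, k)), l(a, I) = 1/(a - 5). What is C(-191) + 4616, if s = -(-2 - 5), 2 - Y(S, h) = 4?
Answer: 4618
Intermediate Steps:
l(a, I) = 1/(-5 + a)
Y(S, h) = -2 (Y(S, h) = 2 - 1*4 = 2 - 4 = -2)
s = 7 (s = -1*(-7) = 7)
C(k) = 2 (C(k) = -(-2) = -⅐*(-14) = 2)
C(-191) + 4616 = 2 + 4616 = 4618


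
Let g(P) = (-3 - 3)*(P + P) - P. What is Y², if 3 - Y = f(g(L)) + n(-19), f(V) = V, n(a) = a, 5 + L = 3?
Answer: 16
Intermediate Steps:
L = -2 (L = -5 + 3 = -2)
g(P) = -13*P (g(P) = -12*P - P = -13*P)
Y = -4 (Y = 3 - (-13*(-2) - 19) = 3 - (26 - 19) = 3 - 1*7 = 3 - 7 = -4)
Y² = (-4)² = 16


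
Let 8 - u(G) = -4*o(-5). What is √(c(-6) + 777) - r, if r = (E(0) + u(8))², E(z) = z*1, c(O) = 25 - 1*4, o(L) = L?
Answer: -144 + √798 ≈ -115.75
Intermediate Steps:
c(O) = 21 (c(O) = 25 - 4 = 21)
u(G) = -12 (u(G) = 8 - (-4)*(-5) = 8 - 1*20 = 8 - 20 = -12)
E(z) = z
r = 144 (r = (0 - 12)² = (-12)² = 144)
√(c(-6) + 777) - r = √(21 + 777) - 1*144 = √798 - 144 = -144 + √798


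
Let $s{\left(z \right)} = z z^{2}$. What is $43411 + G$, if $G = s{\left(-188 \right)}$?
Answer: $-6601261$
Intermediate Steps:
$s{\left(z \right)} = z^{3}$
$G = -6644672$ ($G = \left(-188\right)^{3} = -6644672$)
$43411 + G = 43411 - 6644672 = -6601261$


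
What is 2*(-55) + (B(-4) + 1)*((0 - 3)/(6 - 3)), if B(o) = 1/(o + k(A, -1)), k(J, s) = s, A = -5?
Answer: -554/5 ≈ -110.80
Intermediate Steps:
B(o) = 1/(-1 + o) (B(o) = 1/(o - 1) = 1/(-1 + o))
2*(-55) + (B(-4) + 1)*((0 - 3)/(6 - 3)) = 2*(-55) + (1/(-1 - 4) + 1)*((0 - 3)/(6 - 3)) = -110 + (1/(-5) + 1)*(-3/3) = -110 + (-1/5 + 1)*(-3*1/3) = -110 + (4/5)*(-1) = -110 - 4/5 = -554/5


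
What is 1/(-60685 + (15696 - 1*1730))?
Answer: -1/46719 ≈ -2.1405e-5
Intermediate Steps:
1/(-60685 + (15696 - 1*1730)) = 1/(-60685 + (15696 - 1730)) = 1/(-60685 + 13966) = 1/(-46719) = -1/46719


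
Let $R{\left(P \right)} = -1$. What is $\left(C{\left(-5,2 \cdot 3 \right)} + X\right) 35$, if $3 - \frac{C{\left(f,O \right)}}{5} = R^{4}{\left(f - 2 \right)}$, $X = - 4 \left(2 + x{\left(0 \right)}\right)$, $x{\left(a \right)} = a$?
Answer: $70$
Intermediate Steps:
$X = -8$ ($X = - 4 \left(2 + 0\right) = \left(-4\right) 2 = -8$)
$C{\left(f,O \right)} = 10$ ($C{\left(f,O \right)} = 15 - 5 \left(-1\right)^{4} = 15 - 5 = 10$)
$\left(C{\left(-5,2 \cdot 3 \right)} + X\right) 35 = \left(10 - 8\right) 35 = 2 \cdot 35 = 70$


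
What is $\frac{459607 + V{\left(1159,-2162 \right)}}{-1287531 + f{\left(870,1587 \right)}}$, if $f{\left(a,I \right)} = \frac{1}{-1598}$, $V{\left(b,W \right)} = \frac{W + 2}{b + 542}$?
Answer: $- \frac{46270347278}{129620895957} \approx -0.35697$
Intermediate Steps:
$V{\left(b,W \right)} = \frac{2 + W}{542 + b}$
$f{\left(a,I \right)} = - \frac{1}{1598}$
$\frac{459607 + V{\left(1159,-2162 \right)}}{-1287531 + f{\left(870,1587 \right)}} = \frac{459607 + \frac{2 - 2162}{542 + 1159}}{-1287531 - \frac{1}{1598}} = \frac{459607 + \frac{1}{1701} \left(-2160\right)}{- \frac{2057474539}{1598}} = \left(459607 + \frac{1}{1701} \left(-2160\right)\right) \left(- \frac{1598}{2057474539}\right) = \left(459607 - \frac{80}{63}\right) \left(- \frac{1598}{2057474539}\right) = \frac{28955161}{63} \left(- \frac{1598}{2057474539}\right) = - \frac{46270347278}{129620895957}$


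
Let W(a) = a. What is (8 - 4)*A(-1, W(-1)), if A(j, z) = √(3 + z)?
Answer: 4*√2 ≈ 5.6569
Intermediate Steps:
(8 - 4)*A(-1, W(-1)) = (8 - 4)*√(3 - 1) = 4*√2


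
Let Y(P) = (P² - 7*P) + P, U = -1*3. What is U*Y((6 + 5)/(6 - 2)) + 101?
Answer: 2045/16 ≈ 127.81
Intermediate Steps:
U = -3
Y(P) = P² - 6*P
U*Y((6 + 5)/(6 - 2)) + 101 = -3*(6 + 5)/(6 - 2)*(-6 + (6 + 5)/(6 - 2)) + 101 = -3*11/4*(-6 + 11/4) + 101 = -3*11*(¼)*(-6 + 11*(¼)) + 101 = -33*(-6 + 11/4)/4 + 101 = -33*(-13)/(4*4) + 101 = -3*(-143/16) + 101 = 429/16 + 101 = 2045/16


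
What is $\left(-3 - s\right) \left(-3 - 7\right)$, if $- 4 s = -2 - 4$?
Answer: $45$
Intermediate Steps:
$s = \frac{3}{2}$ ($s = - \frac{-2 - 4}{4} = \left(- \frac{1}{4}\right) \left(-6\right) = \frac{3}{2} \approx 1.5$)
$\left(-3 - s\right) \left(-3 - 7\right) = \left(-3 - \frac{3}{2}\right) \left(-3 - 7\right) = \left(-3 - \frac{3}{2}\right) \left(-10\right) = \left(- \frac{9}{2}\right) \left(-10\right) = 45$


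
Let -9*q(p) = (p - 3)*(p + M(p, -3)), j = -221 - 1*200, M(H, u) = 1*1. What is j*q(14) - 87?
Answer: 22894/3 ≈ 7631.3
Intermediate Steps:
M(H, u) = 1
j = -421 (j = -221 - 200 = -421)
q(p) = -(1 + p)*(-3 + p)/9 (q(p) = -(p - 3)*(p + 1)/9 = -(-3 + p)*(1 + p)/9 = -(1 + p)*(-3 + p)/9)
j*q(14) - 87 = -421*(1/3 - 1/9*14**2 + (2/9)*14) - 87 = -421*(1/3 - 1/9*196 + 28/9) - 87 = -421*(1/3 - 196/9 + 28/9) - 87 = -421*(-55/3) - 87 = 23155/3 - 87 = 22894/3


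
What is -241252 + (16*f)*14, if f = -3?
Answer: -241924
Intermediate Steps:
-241252 + (16*f)*14 = -241252 + (16*(-3))*14 = -241252 - 48*14 = -241252 - 672 = -241924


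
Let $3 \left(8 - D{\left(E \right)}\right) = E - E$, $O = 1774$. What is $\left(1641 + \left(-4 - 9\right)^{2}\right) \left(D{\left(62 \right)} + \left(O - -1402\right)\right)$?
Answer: $5763040$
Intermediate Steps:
$D{\left(E \right)} = 8$ ($D{\left(E \right)} = 8 - \frac{E - E}{3} = 8 - 0 = 8 + 0 = 8$)
$\left(1641 + \left(-4 - 9\right)^{2}\right) \left(D{\left(62 \right)} + \left(O - -1402\right)\right) = \left(1641 + \left(-4 - 9\right)^{2}\right) \left(8 + \left(1774 - -1402\right)\right) = \left(1641 + \left(-13\right)^{2}\right) \left(8 + \left(1774 + 1402\right)\right) = \left(1641 + 169\right) \left(8 + 3176\right) = 1810 \cdot 3184 = 5763040$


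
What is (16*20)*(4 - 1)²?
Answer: 2880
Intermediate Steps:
(16*20)*(4 - 1)² = 320*3² = 320*9 = 2880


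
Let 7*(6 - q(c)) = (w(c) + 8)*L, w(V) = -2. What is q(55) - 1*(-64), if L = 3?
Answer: 472/7 ≈ 67.429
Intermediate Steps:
q(c) = 24/7 (q(c) = 6 - (-2 + 8)*3/7 = 6 - 6*3/7 = 6 - ⅐*18 = 6 - 18/7 = 24/7)
q(55) - 1*(-64) = 24/7 - 1*(-64) = 24/7 + 64 = 472/7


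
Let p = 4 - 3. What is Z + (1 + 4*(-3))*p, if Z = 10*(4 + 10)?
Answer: 129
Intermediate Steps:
p = 1
Z = 140 (Z = 10*14 = 140)
Z + (1 + 4*(-3))*p = 140 + (1 + 4*(-3))*1 = 140 + (1 - 12)*1 = 140 - 11*1 = 140 - 11 = 129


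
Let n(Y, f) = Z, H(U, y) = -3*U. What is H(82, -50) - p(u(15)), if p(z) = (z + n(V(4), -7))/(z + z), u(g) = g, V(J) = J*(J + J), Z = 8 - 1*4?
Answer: -7399/30 ≈ -246.63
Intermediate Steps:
Z = 4 (Z = 8 - 4 = 4)
V(J) = 2*J² (V(J) = J*(2*J) = 2*J²)
n(Y, f) = 4
p(z) = (4 + z)/(2*z) (p(z) = (z + 4)/(z + z) = (4 + z)/((2*z)) = (4 + z)*(1/(2*z)) = (4 + z)/(2*z))
H(82, -50) - p(u(15)) = -3*82 - (4 + 15)/(2*15) = -246 - 19/(2*15) = -246 - 1*19/30 = -246 - 19/30 = -7399/30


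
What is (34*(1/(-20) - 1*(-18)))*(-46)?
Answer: -140369/5 ≈ -28074.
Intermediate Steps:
(34*(1/(-20) - 1*(-18)))*(-46) = (34*(-1/20 + 18))*(-46) = (34*(359/20))*(-46) = (6103/10)*(-46) = -140369/5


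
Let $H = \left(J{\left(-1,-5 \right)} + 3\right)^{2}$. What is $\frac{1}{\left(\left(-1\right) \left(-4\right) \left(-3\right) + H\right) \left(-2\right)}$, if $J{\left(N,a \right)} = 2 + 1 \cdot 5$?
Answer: $- \frac{1}{176} \approx -0.0056818$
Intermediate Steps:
$J{\left(N,a \right)} = 7$ ($J{\left(N,a \right)} = 2 + 5 = 7$)
$H = 100$ ($H = \left(7 + 3\right)^{2} = 10^{2} = 100$)
$\frac{1}{\left(\left(-1\right) \left(-4\right) \left(-3\right) + H\right) \left(-2\right)} = \frac{1}{\left(\left(-1\right) \left(-4\right) \left(-3\right) + 100\right) \left(-2\right)} = \frac{1}{\left(4 \left(-3\right) + 100\right) \left(-2\right)} = \frac{1}{\left(-12 + 100\right) \left(-2\right)} = \frac{1}{88 \left(-2\right)} = \frac{1}{-176} = - \frac{1}{176}$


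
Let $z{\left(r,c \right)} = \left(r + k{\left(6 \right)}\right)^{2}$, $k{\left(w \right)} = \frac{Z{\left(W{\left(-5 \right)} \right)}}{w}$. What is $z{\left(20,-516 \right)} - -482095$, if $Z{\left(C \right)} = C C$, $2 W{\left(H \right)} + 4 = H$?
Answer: $\frac{30889049}{64} \approx 4.8264 \cdot 10^{5}$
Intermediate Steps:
$W{\left(H \right)} = -2 + \frac{H}{2}$
$Z{\left(C \right)} = C^{2}$
$k{\left(w \right)} = \frac{81}{4 w}$ ($k{\left(w \right)} = \frac{\left(-2 + \frac{1}{2} \left(-5\right)\right)^{2}}{w} = \frac{\left(-2 - \frac{5}{2}\right)^{2}}{w} = \frac{\left(- \frac{9}{2}\right)^{2}}{w} = \frac{81}{4 w}$)
$z{\left(r,c \right)} = \left(\frac{27}{8} + r\right)^{2}$ ($z{\left(r,c \right)} = \left(r + \frac{81}{4 \cdot 6}\right)^{2} = \left(r + \frac{81}{4} \cdot \frac{1}{6}\right)^{2} = \left(r + \frac{27}{8}\right)^{2} = \left(\frac{27}{8} + r\right)^{2}$)
$z{\left(20,-516 \right)} - -482095 = \frac{\left(27 + 8 \cdot 20\right)^{2}}{64} - -482095 = \frac{\left(27 + 160\right)^{2}}{64} + 482095 = \frac{187^{2}}{64} + 482095 = \frac{1}{64} \cdot 34969 + 482095 = \frac{34969}{64} + 482095 = \frac{30889049}{64}$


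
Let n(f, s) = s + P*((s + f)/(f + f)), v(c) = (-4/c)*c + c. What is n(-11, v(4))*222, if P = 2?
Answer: 222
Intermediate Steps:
v(c) = -4 + c
n(f, s) = s + (f + s)/f (n(f, s) = s + 2*((s + f)/(f + f)) = s + 2*((f + s)/((2*f))) = s + 2*((f + s)*(1/(2*f))) = s + 2*((f + s)/(2*f)) = s + (f + s)/f)
n(-11, v(4))*222 = (1 + (-4 + 4) + (-4 + 4)/(-11))*222 = (1 + 0 + 0*(-1/11))*222 = (1 + 0 + 0)*222 = 1*222 = 222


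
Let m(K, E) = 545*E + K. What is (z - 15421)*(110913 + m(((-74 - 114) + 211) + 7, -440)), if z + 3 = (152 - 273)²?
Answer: 100895031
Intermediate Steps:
m(K, E) = K + 545*E
z = 14638 (z = -3 + (152 - 273)² = -3 + (-121)² = -3 + 14641 = 14638)
(z - 15421)*(110913 + m(((-74 - 114) + 211) + 7, -440)) = (14638 - 15421)*(110913 + ((((-74 - 114) + 211) + 7) + 545*(-440))) = -783*(110913 + (((-188 + 211) + 7) - 239800)) = -783*(110913 + ((23 + 7) - 239800)) = -783*(110913 + (30 - 239800)) = -783*(110913 - 239770) = -783*(-128857) = 100895031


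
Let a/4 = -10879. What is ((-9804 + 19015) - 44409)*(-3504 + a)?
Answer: 1655009960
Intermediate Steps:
a = -43516 (a = 4*(-10879) = -43516)
((-9804 + 19015) - 44409)*(-3504 + a) = ((-9804 + 19015) - 44409)*(-3504 - 43516) = (9211 - 44409)*(-47020) = -35198*(-47020) = 1655009960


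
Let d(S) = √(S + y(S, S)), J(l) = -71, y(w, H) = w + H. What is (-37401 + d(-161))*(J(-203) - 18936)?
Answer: 710880807 - 19007*I*√483 ≈ 7.1088e+8 - 4.1772e+5*I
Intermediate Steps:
y(w, H) = H + w
d(S) = √3*√S (d(S) = √(S + (S + S)) = √(S + 2*S) = √(3*S) = √3*√S)
(-37401 + d(-161))*(J(-203) - 18936) = (-37401 + √3*√(-161))*(-71 - 18936) = (-37401 + √3*(I*√161))*(-19007) = (-37401 + I*√483)*(-19007) = 710880807 - 19007*I*√483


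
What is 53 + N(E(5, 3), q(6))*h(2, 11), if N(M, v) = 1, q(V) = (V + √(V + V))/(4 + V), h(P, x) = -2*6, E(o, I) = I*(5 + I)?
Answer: 41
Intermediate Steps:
h(P, x) = -12
q(V) = (V + √2*√V)/(4 + V) (q(V) = (V + √(2*V))/(4 + V) = (V + √2*√V)/(4 + V))
53 + N(E(5, 3), q(6))*h(2, 11) = 53 + 1*(-12) = 53 - 12 = 41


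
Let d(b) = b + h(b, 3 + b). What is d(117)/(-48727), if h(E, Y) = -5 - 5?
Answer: -107/48727 ≈ -0.0021959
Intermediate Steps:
h(E, Y) = -10
d(b) = -10 + b (d(b) = b - 10 = -10 + b)
d(117)/(-48727) = (-10 + 117)/(-48727) = 107*(-1/48727) = -107/48727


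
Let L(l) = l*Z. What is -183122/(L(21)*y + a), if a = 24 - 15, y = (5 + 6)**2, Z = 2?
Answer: -183122/5091 ≈ -35.970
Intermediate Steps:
y = 121 (y = 11**2 = 121)
L(l) = 2*l (L(l) = l*2 = 2*l)
a = 9
-183122/(L(21)*y + a) = -183122/((2*21)*121 + 9) = -183122/(42*121 + 9) = -183122/(5082 + 9) = -183122/5091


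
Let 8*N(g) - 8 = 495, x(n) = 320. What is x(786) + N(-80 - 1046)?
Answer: 3063/8 ≈ 382.88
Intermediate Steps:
N(g) = 503/8 (N(g) = 1 + (⅛)*495 = 1 + 495/8 = 503/8)
x(786) + N(-80 - 1046) = 320 + 503/8 = 3063/8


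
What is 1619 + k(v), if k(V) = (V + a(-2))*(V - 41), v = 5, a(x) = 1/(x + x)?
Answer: 1448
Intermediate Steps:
a(x) = 1/(2*x)
k(V) = (-41 + V)*(-¼ + V) (k(V) = (V + (½)/(-2))*(V - 41) = (V + (½)*(-½))*(-41 + V) = (V - ¼)*(-41 + V) = (-¼ + V)*(-41 + V) = (-41 + V)*(-¼ + V))
1619 + k(v) = 1619 + (41/4 + 5² - 165/4*5) = 1619 + (41/4 + 25 - 825/4) = 1619 - 171 = 1448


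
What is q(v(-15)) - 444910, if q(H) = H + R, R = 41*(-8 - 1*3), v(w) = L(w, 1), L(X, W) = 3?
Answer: -445358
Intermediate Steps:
v(w) = 3
R = -451 (R = 41*(-8 - 3) = 41*(-11) = -451)
q(H) = -451 + H (q(H) = H - 451 = -451 + H)
q(v(-15)) - 444910 = (-451 + 3) - 444910 = -448 - 444910 = -445358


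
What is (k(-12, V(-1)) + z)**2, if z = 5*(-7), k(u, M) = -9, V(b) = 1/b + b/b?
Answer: 1936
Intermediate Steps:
V(b) = 1 + 1/b (V(b) = 1/b + 1 = 1 + 1/b)
z = -35
(k(-12, V(-1)) + z)**2 = (-9 - 35)**2 = (-44)**2 = 1936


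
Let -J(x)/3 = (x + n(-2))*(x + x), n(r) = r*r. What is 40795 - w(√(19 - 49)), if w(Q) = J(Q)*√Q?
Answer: 40795 + 6*(-30)^(¾)*(4 + I*√30) ≈ 40280.0 - 80.339*I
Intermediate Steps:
n(r) = r²
J(x) = -6*x*(4 + x) (J(x) = -3*(x + (-2)²)*(x + x) = -3*(x + 4)*2*x = -3*(4 + x)*2*x = -6*x*(4 + x))
w(Q) = -6*Q^(3/2)*(4 + Q) (w(Q) = (-6*Q*(4 + Q))*√Q = -6*Q^(3/2)*(4 + Q))
40795 - w(√(19 - 49)) = 40795 - 6*(√(19 - 49))^(3/2)*(-4 - √(19 - 49)) = 40795 - 6*(√(-30))^(3/2)*(-4 - √(-30)) = 40795 - 6*(I*√30)^(3/2)*(-4 - I*√30) = 40795 - 6*30^(¾)*I^(3/2)*(-4 - I*√30)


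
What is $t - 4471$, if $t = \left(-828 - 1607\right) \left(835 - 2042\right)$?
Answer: $2934574$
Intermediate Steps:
$t = 2939045$ ($t = \left(-2435\right) \left(-1207\right) = 2939045$)
$t - 4471 = 2939045 - 4471 = 2934574$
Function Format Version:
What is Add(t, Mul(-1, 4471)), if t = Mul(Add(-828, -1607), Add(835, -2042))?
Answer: 2934574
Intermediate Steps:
t = 2939045 (t = Mul(-2435, -1207) = 2939045)
Add(t, Mul(-1, 4471)) = Add(2939045, Mul(-1, 4471)) = Add(2939045, -4471) = 2934574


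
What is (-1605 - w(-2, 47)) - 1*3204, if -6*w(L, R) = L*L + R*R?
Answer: -26641/6 ≈ -4440.2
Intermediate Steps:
w(L, R) = -L**2/6 - R**2/6 (w(L, R) = -(L*L + R*R)/6 = -(L**2 + R**2)/6 = -L**2/6 - R**2/6)
(-1605 - w(-2, 47)) - 1*3204 = (-1605 - (-1/6*(-2)**2 - 1/6*47**2)) - 1*3204 = (-1605 - (-1/6*4 - 1/6*2209)) - 3204 = (-1605 - (-2/3 - 2209/6)) - 3204 = (-1605 - 1*(-2213/6)) - 3204 = (-1605 + 2213/6) - 3204 = -7417/6 - 3204 = -26641/6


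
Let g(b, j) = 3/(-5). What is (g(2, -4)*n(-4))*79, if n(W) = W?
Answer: 948/5 ≈ 189.60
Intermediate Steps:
g(b, j) = -⅗ (g(b, j) = 3*(-⅕) = -⅗)
(g(2, -4)*n(-4))*79 = -⅗*(-4)*79 = (12/5)*79 = 948/5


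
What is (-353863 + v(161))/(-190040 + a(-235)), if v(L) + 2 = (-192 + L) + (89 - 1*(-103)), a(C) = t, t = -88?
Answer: 44213/23766 ≈ 1.8603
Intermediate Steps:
a(C) = -88
v(L) = -2 + L (v(L) = -2 + ((-192 + L) + (89 - 1*(-103))) = -2 + ((-192 + L) + (89 + 103)) = -2 + ((-192 + L) + 192) = -2 + L)
(-353863 + v(161))/(-190040 + a(-235)) = (-353863 + (-2 + 161))/(-190040 - 88) = (-353863 + 159)/(-190128) = -353704*(-1/190128) = 44213/23766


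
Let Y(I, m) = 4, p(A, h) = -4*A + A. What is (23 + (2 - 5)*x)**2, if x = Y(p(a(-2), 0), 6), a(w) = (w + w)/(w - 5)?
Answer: 121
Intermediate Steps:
a(w) = 2*w/(-5 + w) (a(w) = (2*w)/(-5 + w) = 2*w/(-5 + w))
p(A, h) = -3*A
x = 4
(23 + (2 - 5)*x)**2 = (23 + (2 - 5)*4)**2 = (23 - 3*4)**2 = (23 - 12)**2 = 11**2 = 121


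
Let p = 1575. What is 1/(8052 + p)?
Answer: 1/9627 ≈ 0.00010387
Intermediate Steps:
1/(8052 + p) = 1/(8052 + 1575) = 1/9627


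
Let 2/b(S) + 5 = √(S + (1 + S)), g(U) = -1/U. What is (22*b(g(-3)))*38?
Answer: -2508/7 - 836*√15/35 ≈ -450.79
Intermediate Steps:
b(S) = 2/(-5 + √(1 + 2*S)) (b(S) = 2/(-5 + √(S + (1 + S))) = 2/(-5 + √(1 + 2*S)))
(22*b(g(-3)))*38 = (22*(2/(-5 + √(1 + 2*(-1/(-3))))))*38 = (22*(2/(-5 + √(1 + 2*(-1*(-⅓))))))*38 = (22*(2/(-5 + √(1 + 2*(⅓)))))*38 = (22*(2/(-5 + √(1 + ⅔))))*38 = (22*(2/(-5 + √(5/3))))*38 = (22*(2/(-5 + √15/3)))*38 = (44/(-5 + √15/3))*38 = 1672/(-5 + √15/3)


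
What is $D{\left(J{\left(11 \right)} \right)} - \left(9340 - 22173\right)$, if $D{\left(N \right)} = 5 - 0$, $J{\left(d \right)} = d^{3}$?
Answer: $12838$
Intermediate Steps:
$D{\left(N \right)} = 5$ ($D{\left(N \right)} = 5 + 0 = 5$)
$D{\left(J{\left(11 \right)} \right)} - \left(9340 - 22173\right) = 5 - \left(9340 - 22173\right) = 5 - -12833 = 5 + 12833 = 12838$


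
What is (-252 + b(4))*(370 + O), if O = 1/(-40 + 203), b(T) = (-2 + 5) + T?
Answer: -14776195/163 ≈ -90652.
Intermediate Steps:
b(T) = 3 + T
O = 1/163 ≈ 0.0061350
(-252 + b(4))*(370 + O) = (-252 + (3 + 4))*(370 + 1/163) = (-252 + 7)*(60311/163) = -245*60311/163 = -14776195/163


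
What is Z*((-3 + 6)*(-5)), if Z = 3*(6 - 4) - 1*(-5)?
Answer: -165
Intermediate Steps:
Z = 11 (Z = 3*2 + 5 = 6 + 5 = 11)
Z*((-3 + 6)*(-5)) = 11*((-3 + 6)*(-5)) = 11*(3*(-5)) = 11*(-15) = -165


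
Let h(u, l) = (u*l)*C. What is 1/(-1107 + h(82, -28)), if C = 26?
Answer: -1/60803 ≈ -1.6447e-5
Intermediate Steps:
h(u, l) = 26*l*u (h(u, l) = (u*l)*26 = (l*u)*26 = 26*l*u)
1/(-1107 + h(82, -28)) = 1/(-1107 + 26*(-28)*82) = 1/(-1107 - 59696) = 1/(-60803) = -1/60803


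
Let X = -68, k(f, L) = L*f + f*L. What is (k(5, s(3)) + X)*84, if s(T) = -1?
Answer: -6552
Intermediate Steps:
k(f, L) = 2*L*f (k(f, L) = L*f + L*f = 2*L*f)
(k(5, s(3)) + X)*84 = (2*(-1)*5 - 68)*84 = (-10 - 68)*84 = -78*84 = -6552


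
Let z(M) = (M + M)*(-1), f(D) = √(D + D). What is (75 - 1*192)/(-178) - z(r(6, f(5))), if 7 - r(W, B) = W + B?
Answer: 473/178 - 2*√10 ≈ -3.6673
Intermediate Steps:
f(D) = √2*√D (f(D) = √(2*D) = √2*√D)
r(W, B) = 7 - B - W (r(W, B) = 7 - (W + B) = 7 - (B + W) = 7 + (-B - W) = 7 - B - W)
z(M) = -2*M (z(M) = (2*M)*(-1) = -2*M)
(75 - 1*192)/(-178) - z(r(6, f(5))) = (75 - 1*192)/(-178) - (-2)*(7 - √2*√5 - 1*6) = (75 - 192)*(-1/178) - (-2)*(7 - √10 - 6) = -117*(-1/178) - (-2)*(1 - √10) = 117/178 - (-2 + 2*√10) = 117/178 + (2 - 2*√10) = 473/178 - 2*√10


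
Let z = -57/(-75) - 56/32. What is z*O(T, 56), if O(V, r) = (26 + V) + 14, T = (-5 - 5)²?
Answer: -693/5 ≈ -138.60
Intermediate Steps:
z = -99/100 (z = -57*(-1/75) - 56*1/32 = 19/25 - 7/4 = -99/100 ≈ -0.99000)
T = 100 (T = (-10)² = 100)
O(V, r) = 40 + V
z*O(T, 56) = -99*(40 + 100)/100 = -99/100*140 = -693/5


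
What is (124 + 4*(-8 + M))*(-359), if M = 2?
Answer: -35900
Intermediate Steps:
(124 + 4*(-8 + M))*(-359) = (124 + 4*(-8 + 2))*(-359) = (124 + 4*(-6))*(-359) = (124 - 24)*(-359) = 100*(-359) = -35900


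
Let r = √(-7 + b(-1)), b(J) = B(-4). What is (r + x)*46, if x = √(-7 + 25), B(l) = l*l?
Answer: 138 + 138*√2 ≈ 333.16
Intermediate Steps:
B(l) = l²
b(J) = 16 (b(J) = (-4)² = 16)
x = 3*√2 (x = √18 = 3*√2 ≈ 4.2426)
r = 3 (r = √(-7 + 16) = √9 = 3)
(r + x)*46 = (3 + 3*√2)*46 = 138 + 138*√2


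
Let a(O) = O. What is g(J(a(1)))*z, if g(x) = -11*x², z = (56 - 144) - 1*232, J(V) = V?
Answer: 3520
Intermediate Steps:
z = -320 (z = -88 - 232 = -320)
g(J(a(1)))*z = -11*1²*(-320) = -11*1*(-320) = -11*(-320) = 3520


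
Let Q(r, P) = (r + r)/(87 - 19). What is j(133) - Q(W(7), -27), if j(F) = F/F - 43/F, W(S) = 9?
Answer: 1863/4522 ≈ 0.41199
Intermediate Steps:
Q(r, P) = r/34 (Q(r, P) = (2*r)/68 = (2*r)*(1/68) = r/34)
j(F) = 1 - 43/F
j(133) - Q(W(7), -27) = (-43 + 133)/133 - 9/34 = (1/133)*90 - 1*9/34 = 90/133 - 9/34 = 1863/4522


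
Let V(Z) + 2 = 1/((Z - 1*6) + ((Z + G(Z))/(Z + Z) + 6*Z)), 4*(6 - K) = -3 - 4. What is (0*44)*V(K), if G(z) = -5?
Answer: 0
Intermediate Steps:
K = 31/4 (K = 6 - (-3 - 4)/4 = 6 - 1/4*(-7) = 6 + 7/4 = 31/4 ≈ 7.7500)
V(Z) = -2 + 1/(-6 + 7*Z + (-5 + Z)/(2*Z)) (V(Z) = -2 + 1/((Z - 1*6) + ((Z - 5)/(Z + Z) + 6*Z)) = -2 + 1/((Z - 6) + ((-5 + Z)/((2*Z)) + 6*Z)) = -2 + 1/((-6 + Z) + ((-5 + Z)*(1/(2*Z)) + 6*Z)) = -2 + 1/((-6 + Z) + ((-5 + Z)/(2*Z) + 6*Z)) = -2 + 1/((-6 + Z) + (6*Z + (-5 + Z)/(2*Z))) = -2 + 1/(-6 + 7*Z + (-5 + Z)/(2*Z)))
(0*44)*V(K) = (0*44)*(2*(-5 - 12*31/4 + 14*(31/4)**2)/(5 - 14*(31/4)**2 + 11*(31/4))) = 0*(2*(-5 - 93 + 14*(961/16))/(5 - 14*961/16 + 341/4)) = 0*(2*(-5 - 93 + 6727/8)/(5 - 6727/8 + 341/4)) = 0*(2*(5943/8)/(-6005/8)) = 0*(2*(-8/6005)*(5943/8)) = 0*(-11886/6005) = 0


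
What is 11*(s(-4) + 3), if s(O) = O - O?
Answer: 33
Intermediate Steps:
s(O) = 0
11*(s(-4) + 3) = 11*(0 + 3) = 11*3 = 33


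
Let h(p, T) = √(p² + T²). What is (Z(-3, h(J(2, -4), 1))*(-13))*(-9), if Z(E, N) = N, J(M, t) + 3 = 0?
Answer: 117*√10 ≈ 369.99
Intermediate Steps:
J(M, t) = -3 (J(M, t) = -3 + 0 = -3)
h(p, T) = √(T² + p²)
(Z(-3, h(J(2, -4), 1))*(-13))*(-9) = (√(1² + (-3)²)*(-13))*(-9) = (√(1 + 9)*(-13))*(-9) = (√10*(-13))*(-9) = -13*√10*(-9) = 117*√10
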